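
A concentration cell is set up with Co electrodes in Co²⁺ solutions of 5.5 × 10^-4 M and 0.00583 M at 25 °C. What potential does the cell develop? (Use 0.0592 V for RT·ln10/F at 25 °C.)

0.030 V

Both half-cells are Co²⁺/Co, so E°_cell = 0. The concentrated side is the cathode; the cell reaction moves Co²⁺ from high to low concentration with n = 2.
Q = [Co²⁺]_dilute/[Co²⁺]_conc = 5.5 × 10^-4/0.00583 = 0.0943.
E = 0 − (0.0592/2) log Q = −(0.0592/2)(-1.025) = 0.0303 V.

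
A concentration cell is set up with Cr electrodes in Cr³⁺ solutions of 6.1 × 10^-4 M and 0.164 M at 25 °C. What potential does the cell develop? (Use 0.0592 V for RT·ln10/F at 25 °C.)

Both half-cells are Cr³⁺/Cr, so E°_cell = 0. The concentrated side is the cathode; the cell reaction moves Cr³⁺ from high to low concentration with n = 3.
Q = [Cr³⁺]_dilute/[Cr³⁺]_conc = 6.1 × 10^-4/0.164 = 0.00372.
E = 0 − (0.0592/3) log Q = −(0.0592/3)(-2.430) = 0.0480 V.

0.048 V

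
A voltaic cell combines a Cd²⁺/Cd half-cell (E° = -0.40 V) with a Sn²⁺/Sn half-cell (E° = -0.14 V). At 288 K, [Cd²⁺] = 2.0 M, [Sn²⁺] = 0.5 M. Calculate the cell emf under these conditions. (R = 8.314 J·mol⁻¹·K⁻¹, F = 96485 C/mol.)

0.243 V

The Sn²⁺/Sn couple has the higher reduction potential and acts as the cathode, so E°_cell = -0.14 − (-0.40) = 0.26 V.
Balancing electrons gives n = 2; the reaction quotient is Q = [Cd²⁺]/[Sn²⁺] = 4.00.
E = E° − (RT/nF) ln Q = 0.26 − (8.314×288)/(2×96485) × (1.386) = 0.260 − 0.017 = 0.243 V.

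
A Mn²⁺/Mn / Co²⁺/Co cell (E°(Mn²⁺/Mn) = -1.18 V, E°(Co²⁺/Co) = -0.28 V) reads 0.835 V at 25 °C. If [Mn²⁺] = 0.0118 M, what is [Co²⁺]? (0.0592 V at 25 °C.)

From the Nernst equation, log Q = n(E° − E)/0.0592 = 2(0.90 − 0.835)/0.0592 = 2.196, so Q = 157.
With Q = [Mn²⁺]/[Co²⁺] and the known concentrations, [Co²⁺] in the denominator gives [Co²⁺] = 7.5 × 10^-5 M.

7.5 × 10^-5 M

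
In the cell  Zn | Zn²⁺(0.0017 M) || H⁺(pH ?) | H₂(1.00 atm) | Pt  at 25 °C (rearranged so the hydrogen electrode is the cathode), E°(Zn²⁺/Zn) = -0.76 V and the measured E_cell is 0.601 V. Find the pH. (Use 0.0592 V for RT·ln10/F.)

E°_cell = 0.76 V and n = 2.
log Q = n(E° − E)/0.0592 = 2×(0.76 − 0.601)/0.0592 = 5.372.
With Q = [Zn²⁺]·P(H₂) / [H⁺]^2, solving for [H⁺] gives log[H⁺] = -4.071, so pH = 4.07.

pH = 4.07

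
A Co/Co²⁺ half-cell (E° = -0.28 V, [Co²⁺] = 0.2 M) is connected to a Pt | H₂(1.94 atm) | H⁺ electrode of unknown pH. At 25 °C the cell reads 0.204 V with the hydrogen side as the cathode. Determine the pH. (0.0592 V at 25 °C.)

pH = 1.49

E°_cell = 0.28 V and n = 2.
log Q = n(E° − E)/0.0592 = 2×(0.28 − 0.204)/0.0592 = 2.568.
With Q = [Co²⁺]·P(H₂) / [H⁺]^2, solving for [H⁺] gives log[H⁺] = -1.489, so pH = 1.49.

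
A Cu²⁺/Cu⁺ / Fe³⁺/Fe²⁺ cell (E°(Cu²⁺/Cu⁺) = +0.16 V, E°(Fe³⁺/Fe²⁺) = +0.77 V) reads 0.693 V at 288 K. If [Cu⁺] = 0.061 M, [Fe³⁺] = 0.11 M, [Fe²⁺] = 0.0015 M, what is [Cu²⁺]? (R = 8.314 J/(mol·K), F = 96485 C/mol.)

From the Nernst equation, ln Q = nF(E° − E)/RT = 1×96485×(0.61 − 0.693)/(8.314×288) = -3.345, so Q = 0.0353.
With Q = [Cu²⁺]·[Fe²⁺]/([Cu⁺]·[Fe³⁺]) and the known concentrations, [Cu²⁺] in the numerator gives [Cu²⁺] = 0.16 M.

0.16 M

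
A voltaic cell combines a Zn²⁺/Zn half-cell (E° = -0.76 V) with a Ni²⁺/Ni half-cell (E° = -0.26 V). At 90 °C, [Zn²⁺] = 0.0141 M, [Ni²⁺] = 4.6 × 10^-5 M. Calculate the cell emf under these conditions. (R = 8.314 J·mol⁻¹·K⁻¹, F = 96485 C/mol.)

The Ni²⁺/Ni couple has the higher reduction potential and acts as the cathode, so E°_cell = -0.26 − (-0.76) = 0.50 V.
Balancing electrons gives n = 2; the reaction quotient is Q = [Zn²⁺]/[Ni²⁺] = 307.
E = E° − (RT/nF) ln Q = 0.50 − (8.314×363)/(2×96485) × (5.725) = 0.500 − 0.090 = 0.410 V.

0.410 V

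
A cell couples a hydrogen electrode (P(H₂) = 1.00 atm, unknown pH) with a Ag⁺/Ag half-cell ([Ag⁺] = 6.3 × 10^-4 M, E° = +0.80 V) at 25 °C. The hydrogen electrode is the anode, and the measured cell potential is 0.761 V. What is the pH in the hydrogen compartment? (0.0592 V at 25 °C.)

E°_cell = 0.80 V and n = 2.
log Q = n(E° − E)/0.0592 = 2×(0.80 − 0.761)/0.0592 = 1.318.
With Q = [H⁺]^2 / ([Ag⁺]^2·P(H₂)), solving for [H⁺] gives log[H⁺] = -2.542, so pH = 2.54.

pH = 2.54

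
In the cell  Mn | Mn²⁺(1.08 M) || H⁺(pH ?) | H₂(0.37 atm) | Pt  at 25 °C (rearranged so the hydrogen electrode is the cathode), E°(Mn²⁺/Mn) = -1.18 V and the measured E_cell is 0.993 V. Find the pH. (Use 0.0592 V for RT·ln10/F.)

E°_cell = 1.18 V and n = 2.
log Q = n(E° − E)/0.0592 = 2×(1.18 − 0.993)/0.0592 = 6.318.
With Q = [Mn²⁺]·P(H₂) / [H⁺]^2, solving for [H⁺] gives log[H⁺] = -3.358, so pH = 3.36.

pH = 3.36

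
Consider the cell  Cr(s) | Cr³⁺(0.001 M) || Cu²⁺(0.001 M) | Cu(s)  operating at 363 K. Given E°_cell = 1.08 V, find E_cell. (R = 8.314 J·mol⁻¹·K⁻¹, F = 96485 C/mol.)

Balancing electrons gives n = 6; the reaction quotient is Q = [Cr³⁺]^2/[Cu²⁺]^3 = 1000.
E = E° − (RT/nF) ln Q = 1.08 − (8.314×363)/(6×96485) × (6.908) = 1.080 − 0.036 = 1.044 V.

1.04 V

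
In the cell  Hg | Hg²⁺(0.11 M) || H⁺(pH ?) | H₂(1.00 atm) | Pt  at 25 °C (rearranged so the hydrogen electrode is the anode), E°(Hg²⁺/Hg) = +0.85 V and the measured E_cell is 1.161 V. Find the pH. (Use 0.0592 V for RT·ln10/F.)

E°_cell = 0.85 V and n = 2.
log Q = n(E° − E)/0.0592 = 2×(0.85 − 1.161)/0.0592 = -10.507.
With Q = [H⁺]^2 / ([Hg²⁺]·P(H₂)), solving for [H⁺] gives log[H⁺] = -5.733, so pH = 5.73.

pH = 5.73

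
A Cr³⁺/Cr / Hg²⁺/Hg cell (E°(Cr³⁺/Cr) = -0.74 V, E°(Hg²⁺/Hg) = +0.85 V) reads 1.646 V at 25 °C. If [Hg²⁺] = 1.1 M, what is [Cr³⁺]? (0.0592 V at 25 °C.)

From the Nernst equation, log Q = n(E° − E)/0.0592 = 6(1.59 − 1.646)/0.0592 = -5.676, so Q = 2.11 × 10^-6.
With Q = [Cr³⁺]^2/[Hg²⁺]^3 and the known concentrations, [Cr³⁺]^2 in the numerator gives [Cr³⁺] = 0.0017 M.

0.0017 M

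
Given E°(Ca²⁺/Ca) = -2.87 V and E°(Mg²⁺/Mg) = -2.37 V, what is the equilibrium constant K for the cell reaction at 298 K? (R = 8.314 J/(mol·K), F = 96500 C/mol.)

E°_cell = -2.37 − (-2.87) = 0.50 V, with n = 2 electrons transferred.
At equilibrium E = 0, so the Nernst equation gives ln K = nFE°/RT = (2)(96500)(0.50)/((8.314)(298)) = 38.95.
K = e^38.95 = 8.2 × 10^16.

8.2 × 10^16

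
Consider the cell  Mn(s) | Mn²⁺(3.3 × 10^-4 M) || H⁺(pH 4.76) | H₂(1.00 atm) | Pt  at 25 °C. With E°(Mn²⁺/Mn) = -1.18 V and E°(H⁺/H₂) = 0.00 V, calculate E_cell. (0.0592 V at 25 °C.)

The hydrogen couple is the cathode, so E°_cell = 1.18 V; n = 2.
[H⁺] = 10^(−4.76) = 1.7 × 10^-5 M, and Q = [Mn²⁺]·P(H₂) / [H⁺]^2 = 1.09 × 10^6.
E = E° − (0.0592/2) log Q = 1.18 − (0.0592/2)(6.039) = 1.001 V.

1.00 V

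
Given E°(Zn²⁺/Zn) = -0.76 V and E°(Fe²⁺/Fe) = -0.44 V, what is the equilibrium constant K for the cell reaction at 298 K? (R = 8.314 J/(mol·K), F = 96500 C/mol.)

E°_cell = -0.44 − (-0.76) = 0.32 V, with n = 2 electrons transferred.
At equilibrium E = 0, so the Nernst equation gives ln K = nFE°/RT = (2)(96500)(0.32)/((8.314)(298)) = 24.93.
K = e^24.93 = 6.7 × 10^10.

6.7 × 10^10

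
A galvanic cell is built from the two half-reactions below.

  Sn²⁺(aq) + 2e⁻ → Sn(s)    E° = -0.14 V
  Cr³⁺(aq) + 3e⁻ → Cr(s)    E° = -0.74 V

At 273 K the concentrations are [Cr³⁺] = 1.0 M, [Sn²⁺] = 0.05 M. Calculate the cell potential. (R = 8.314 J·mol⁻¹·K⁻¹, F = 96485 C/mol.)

0.565 V

The Sn²⁺/Sn couple has the higher reduction potential and acts as the cathode, so E°_cell = -0.14 − (-0.74) = 0.60 V.
Balancing electrons gives n = 6; the reaction quotient is Q = [Cr³⁺]^2/[Sn²⁺]^3 = 8000.
E = E° − (RT/nF) ln Q = 0.60 − (8.314×273)/(6×96485) × (8.987) = 0.600 − 0.035 = 0.565 V.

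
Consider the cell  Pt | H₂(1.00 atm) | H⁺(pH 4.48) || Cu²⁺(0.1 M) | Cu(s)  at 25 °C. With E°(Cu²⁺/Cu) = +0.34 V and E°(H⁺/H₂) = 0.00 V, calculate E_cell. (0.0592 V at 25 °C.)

0.58 V

The Cu²⁺/Cu couple is the cathode, so E°_cell = 0.34 V; n = 2.
[H⁺] = 10^(−4.48) = 3.3 × 10^-5 M, and Q = [H⁺]^2 / ([Cu²⁺]·P(H₂)) = 1.1 × 10^-8.
E = E° − (0.0592/2) log Q = 0.34 − (0.0592/2)(-7.960) = 0.576 V.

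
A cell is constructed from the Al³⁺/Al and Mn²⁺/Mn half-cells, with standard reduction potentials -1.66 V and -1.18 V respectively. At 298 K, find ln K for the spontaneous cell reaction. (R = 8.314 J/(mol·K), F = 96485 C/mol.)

ln K = 112.2

E°_cell = -1.18 − (-1.66) = 0.48 V, with n = 6 electrons transferred.
At equilibrium E = 0, so the Nernst equation gives ln K = nFE°/RT = (6)(96485)(0.48)/((8.314)(298)) = 112.16.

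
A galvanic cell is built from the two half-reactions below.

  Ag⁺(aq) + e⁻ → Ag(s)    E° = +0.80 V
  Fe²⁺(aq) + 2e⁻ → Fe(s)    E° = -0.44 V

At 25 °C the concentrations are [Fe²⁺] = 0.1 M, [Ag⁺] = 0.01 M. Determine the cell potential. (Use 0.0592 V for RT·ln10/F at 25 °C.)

1.15 V

The Ag⁺/Ag couple has the higher reduction potential and acts as the cathode, so E°_cell = +0.80 − (-0.44) = 1.24 V.
Balancing electrons gives n = 2; the reaction quotient is Q = [Fe²⁺]/[Ag⁺]^2 = 1000.
At 25 °C, E = E° − (0.0592/n) log Q = 1.24 − (0.0592/2)(3.000) = 1.240 − 0.089 = 1.151 V.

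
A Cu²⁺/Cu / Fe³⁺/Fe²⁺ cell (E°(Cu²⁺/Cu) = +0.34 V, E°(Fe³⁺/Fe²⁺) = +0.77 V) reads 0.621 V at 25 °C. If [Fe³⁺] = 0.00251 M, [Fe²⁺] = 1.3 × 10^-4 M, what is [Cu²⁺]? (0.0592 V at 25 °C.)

1.3 × 10^-4 M

From the Nernst equation, log Q = n(E° − E)/0.0592 = 2(0.43 − 0.621)/0.0592 = -6.453, so Q = 3.53 × 10^-7.
With Q = [Cu²⁺]·[Fe²⁺]^2/[Fe³⁺]^2 and the known concentrations, [Cu²⁺] in the numerator gives [Cu²⁺] = 1.3 × 10^-4 M.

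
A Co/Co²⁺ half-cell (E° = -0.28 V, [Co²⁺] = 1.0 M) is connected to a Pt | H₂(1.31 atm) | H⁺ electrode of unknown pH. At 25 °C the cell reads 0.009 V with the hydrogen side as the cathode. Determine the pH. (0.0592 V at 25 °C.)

pH = 4.52

E°_cell = 0.28 V and n = 2.
log Q = n(E° − E)/0.0592 = 2×(0.28 − 0.009)/0.0592 = 9.155.
With Q = [Co²⁺]·P(H₂) / [H⁺]^2, solving for [H⁺] gives log[H⁺] = -4.519, so pH = 4.52.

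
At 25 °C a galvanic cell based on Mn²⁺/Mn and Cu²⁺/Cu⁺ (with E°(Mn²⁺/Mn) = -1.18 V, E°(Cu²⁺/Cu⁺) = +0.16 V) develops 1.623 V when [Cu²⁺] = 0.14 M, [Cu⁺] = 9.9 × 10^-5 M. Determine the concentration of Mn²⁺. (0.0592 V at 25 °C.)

5.5 × 10^-4 M

From the Nernst equation, log Q = n(E° − E)/0.0592 = 2(1.34 − 1.623)/0.0592 = -9.561, so Q = 2.75 × 10^-10.
With Q = [Mn²⁺]·[Cu⁺]^2/[Cu²⁺]^2 and the known concentrations, [Mn²⁺] in the numerator gives [Mn²⁺] = 5.5 × 10^-4 M.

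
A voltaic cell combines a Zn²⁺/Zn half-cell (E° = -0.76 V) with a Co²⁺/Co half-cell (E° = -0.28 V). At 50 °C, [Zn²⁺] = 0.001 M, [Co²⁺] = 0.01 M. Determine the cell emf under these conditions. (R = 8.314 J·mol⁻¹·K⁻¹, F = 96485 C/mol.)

The Co²⁺/Co couple has the higher reduction potential and acts as the cathode, so E°_cell = -0.28 − (-0.76) = 0.48 V.
Balancing electrons gives n = 2; the reaction quotient is Q = [Zn²⁺]/[Co²⁺] = 0.100.
E = E° − (RT/nF) ln Q = 0.48 − (8.314×323)/(2×96485) × (-2.303) = 0.480 + 0.032 = 0.512 V.

0.512 V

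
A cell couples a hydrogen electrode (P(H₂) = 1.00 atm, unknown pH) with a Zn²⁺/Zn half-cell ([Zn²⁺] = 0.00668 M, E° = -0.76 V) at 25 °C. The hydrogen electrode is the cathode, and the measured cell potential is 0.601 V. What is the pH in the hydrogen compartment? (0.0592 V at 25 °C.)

pH = 3.77

E°_cell = 0.76 V and n = 2.
log Q = n(E° − E)/0.0592 = 2×(0.76 − 0.601)/0.0592 = 5.372.
With Q = [Zn²⁺]·P(H₂) / [H⁺]^2, solving for [H⁺] gives log[H⁺] = -3.773, so pH = 3.77.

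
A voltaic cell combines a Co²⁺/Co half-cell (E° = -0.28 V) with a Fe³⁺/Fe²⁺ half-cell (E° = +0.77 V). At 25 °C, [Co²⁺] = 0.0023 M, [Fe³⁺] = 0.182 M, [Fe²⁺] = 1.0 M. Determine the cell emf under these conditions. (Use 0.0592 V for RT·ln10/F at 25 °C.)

The Fe³⁺/Fe²⁺ couple has the higher reduction potential and acts as the cathode, so E°_cell = +0.77 − (-0.28) = 1.05 V.
Balancing electrons gives n = 2; the reaction quotient is Q = [Co²⁺]·[Fe²⁺]^2/[Fe³⁺]^2 = 0.0694.
At 25 °C, E = E° − (0.0592/n) log Q = 1.05 − (0.0592/2)(-1.158) = 1.050 + 0.034 = 1.084 V.

1.08 V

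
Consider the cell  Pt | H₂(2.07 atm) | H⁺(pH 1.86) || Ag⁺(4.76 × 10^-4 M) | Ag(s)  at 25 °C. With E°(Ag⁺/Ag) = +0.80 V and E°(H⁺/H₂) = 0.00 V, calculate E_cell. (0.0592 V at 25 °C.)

The Ag⁺/Ag couple is the cathode, so E°_cell = 0.80 V; n = 2.
[H⁺] = 10^(−1.86) = 0.014 M, and Q = [H⁺]^2 / ([Ag⁺]^2·P(H₂)) = 406.
E = E° − (0.0592/2) log Q = 0.80 − (0.0592/2)(2.609) = 0.723 V.

0.72 V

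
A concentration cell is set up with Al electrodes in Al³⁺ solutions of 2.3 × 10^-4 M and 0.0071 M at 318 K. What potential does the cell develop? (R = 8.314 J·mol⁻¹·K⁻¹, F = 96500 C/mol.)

Both half-cells are Al³⁺/Al, so E°_cell = 0. The concentrated side is the cathode; the cell reaction moves Al³⁺ from high to low concentration with n = 3.
Q = [Al³⁺]_dilute/[Al³⁺]_conc = 2.3 × 10^-4/0.0071 = 0.0324.
E = 0 − (RT/nF) ln Q = −((8.314×318)/(3×96500))(-3.430) = 0.0313 V.

0.031 V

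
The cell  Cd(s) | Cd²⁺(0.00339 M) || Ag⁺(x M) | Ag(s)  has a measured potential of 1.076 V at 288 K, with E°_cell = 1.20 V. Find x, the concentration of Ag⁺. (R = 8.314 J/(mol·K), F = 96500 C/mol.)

From the Nernst equation, ln Q = nF(E° − E)/RT = 2×96500×(1.20 − 1.076)/(8.314×288) = 9.995, so Q = 2.19 × 10^4.
With Q = [Cd²⁺]/[Ag⁺]^2 and the known concentrations, [Ag⁺]^2 in the denominator gives [Ag⁺] = 3.9 × 10^-4 M.

3.9 × 10^-4 M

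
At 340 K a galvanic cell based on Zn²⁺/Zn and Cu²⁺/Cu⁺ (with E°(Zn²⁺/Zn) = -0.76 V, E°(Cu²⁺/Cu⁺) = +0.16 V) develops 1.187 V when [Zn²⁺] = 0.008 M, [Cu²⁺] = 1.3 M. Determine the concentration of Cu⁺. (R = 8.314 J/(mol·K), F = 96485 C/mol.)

From the Nernst equation, ln Q = nF(E° − E)/RT = 2×96485×(0.92 − 1.187)/(8.314×340) = -18.227, so Q = 1.21 × 10^-8.
With Q = [Zn²⁺]·[Cu⁺]^2/[Cu²⁺]^2 and the known concentrations, [Cu⁺]^2 in the numerator gives [Cu⁺] = 0.0016 M.

0.0016 M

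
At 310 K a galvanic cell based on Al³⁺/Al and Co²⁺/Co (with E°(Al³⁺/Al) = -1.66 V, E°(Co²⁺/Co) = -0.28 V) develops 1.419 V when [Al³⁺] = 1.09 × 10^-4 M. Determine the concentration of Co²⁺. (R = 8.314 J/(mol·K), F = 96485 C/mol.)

From the Nernst equation, ln Q = nF(E° − E)/RT = 6×96485×(1.38 − 1.419)/(8.314×310) = -8.760, so Q = 1.57 × 10^-4.
With Q = [Al³⁺]^2/[Co²⁺]^3 and the known concentrations, [Co²⁺]^3 in the denominator gives [Co²⁺] = 0.042 M.

0.042 M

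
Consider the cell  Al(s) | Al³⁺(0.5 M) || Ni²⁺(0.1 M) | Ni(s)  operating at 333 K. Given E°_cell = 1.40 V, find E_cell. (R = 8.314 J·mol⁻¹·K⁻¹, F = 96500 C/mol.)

Balancing electrons gives n = 6; the reaction quotient is Q = [Al³⁺]^2/[Ni²⁺]^3 = 250.
E = E° − (RT/nF) ln Q = 1.40 − (8.314×333)/(6×96500) × (5.521) = 1.400 − 0.026 = 1.374 V.

1.37 V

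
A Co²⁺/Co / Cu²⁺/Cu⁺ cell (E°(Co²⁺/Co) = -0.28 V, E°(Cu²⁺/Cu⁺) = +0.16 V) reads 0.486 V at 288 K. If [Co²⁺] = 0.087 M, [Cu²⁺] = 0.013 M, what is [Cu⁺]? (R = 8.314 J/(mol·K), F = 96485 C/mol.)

0.0069 M

From the Nernst equation, ln Q = nF(E° − E)/RT = 2×96485×(0.44 − 0.486)/(8.314×288) = -3.707, so Q = 0.0245.
With Q = [Co²⁺]·[Cu⁺]^2/[Cu²⁺]^2 and the known concentrations, [Cu⁺]^2 in the numerator gives [Cu⁺] = 0.0069 M.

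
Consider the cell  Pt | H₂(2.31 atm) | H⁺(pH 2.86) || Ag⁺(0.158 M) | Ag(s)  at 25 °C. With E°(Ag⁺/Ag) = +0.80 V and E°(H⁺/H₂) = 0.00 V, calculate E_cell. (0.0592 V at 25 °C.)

The Ag⁺/Ag couple is the cathode, so E°_cell = 0.80 V; n = 2.
[H⁺] = 10^(−2.86) = 0.0014 M, and Q = [H⁺]^2 / ([Ag⁺]^2·P(H₂)) = 3.3 × 10^-5.
E = E° − (0.0592/2) log Q = 0.80 − (0.0592/2)(-4.481) = 0.933 V.

0.93 V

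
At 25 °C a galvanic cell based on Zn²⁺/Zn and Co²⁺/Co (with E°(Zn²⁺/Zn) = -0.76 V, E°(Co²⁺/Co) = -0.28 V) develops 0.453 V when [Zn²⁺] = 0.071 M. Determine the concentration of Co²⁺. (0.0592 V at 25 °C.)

From the Nernst equation, log Q = n(E° − E)/0.0592 = 2(0.48 − 0.453)/0.0592 = 0.912, so Q = 8.17.
With Q = [Zn²⁺]/[Co²⁺] and the known concentrations, [Co²⁺] in the denominator gives [Co²⁺] = 0.0087 M.

0.0087 M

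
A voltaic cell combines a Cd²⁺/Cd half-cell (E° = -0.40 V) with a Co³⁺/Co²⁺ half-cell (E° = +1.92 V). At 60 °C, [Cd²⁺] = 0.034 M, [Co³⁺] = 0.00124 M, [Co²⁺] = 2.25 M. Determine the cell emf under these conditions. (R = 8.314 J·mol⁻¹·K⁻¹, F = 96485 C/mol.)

2.15 V

The Co³⁺/Co²⁺ couple has the higher reduction potential and acts as the cathode, so E°_cell = +1.92 − (-0.40) = 2.32 V.
Balancing electrons gives n = 2; the reaction quotient is Q = [Cd²⁺]·[Co²⁺]^2/[Co³⁺]^2 = 1.12 × 10^5.
E = E° − (RT/nF) ln Q = 2.32 − (8.314×333)/(2×96485) × (11.626) = 2.320 − 0.167 = 2.153 V.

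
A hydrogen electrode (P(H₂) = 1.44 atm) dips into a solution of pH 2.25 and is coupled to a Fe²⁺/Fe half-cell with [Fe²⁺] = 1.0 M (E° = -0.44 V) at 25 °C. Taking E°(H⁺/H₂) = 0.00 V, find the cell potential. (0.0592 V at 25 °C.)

The hydrogen couple is the cathode, so E°_cell = 0.44 V; n = 2.
[H⁺] = 10^(−2.25) = 0.0056 M, and Q = [Fe²⁺]·P(H₂) / [H⁺]^2 = 4.55 × 10^4.
E = E° − (0.0592/2) log Q = 0.44 − (0.0592/2)(4.658) = 0.302 V.

0.30 V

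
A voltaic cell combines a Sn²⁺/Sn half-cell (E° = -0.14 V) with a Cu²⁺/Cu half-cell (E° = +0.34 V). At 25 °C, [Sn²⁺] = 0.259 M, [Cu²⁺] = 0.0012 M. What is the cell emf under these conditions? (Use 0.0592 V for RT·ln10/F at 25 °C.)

The Cu²⁺/Cu couple has the higher reduction potential and acts as the cathode, so E°_cell = +0.34 − (-0.14) = 0.48 V.
Balancing electrons gives n = 2; the reaction quotient is Q = [Sn²⁺]/[Cu²⁺] = 216.
At 25 °C, E = E° − (0.0592/n) log Q = 0.48 − (0.0592/2)(2.334) = 0.480 − 0.069 = 0.411 V.

0.411 V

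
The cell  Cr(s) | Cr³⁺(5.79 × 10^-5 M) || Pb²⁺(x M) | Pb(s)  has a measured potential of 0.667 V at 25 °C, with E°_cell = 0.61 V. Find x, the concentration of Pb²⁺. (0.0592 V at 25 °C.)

From the Nernst equation, log Q = n(E° − E)/0.0592 = 6(0.61 − 0.667)/0.0592 = -5.777, so Q = 1.67 × 10^-6.
With Q = [Cr³⁺]^2/[Pb²⁺]^3 and the known concentrations, [Pb²⁺]^3 in the denominator gives [Pb²⁺] = 0.13 M.

0.13 M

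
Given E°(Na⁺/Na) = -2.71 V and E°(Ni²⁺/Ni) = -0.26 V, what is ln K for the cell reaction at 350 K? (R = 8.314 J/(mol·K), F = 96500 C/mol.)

E°_cell = -0.26 − (-2.71) = 2.45 V, with n = 2 electrons transferred.
At equilibrium E = 0, so the Nernst equation gives ln K = nFE°/RT = (2)(96500)(2.45)/((8.314)(350)) = 162.50.

ln K = 162.5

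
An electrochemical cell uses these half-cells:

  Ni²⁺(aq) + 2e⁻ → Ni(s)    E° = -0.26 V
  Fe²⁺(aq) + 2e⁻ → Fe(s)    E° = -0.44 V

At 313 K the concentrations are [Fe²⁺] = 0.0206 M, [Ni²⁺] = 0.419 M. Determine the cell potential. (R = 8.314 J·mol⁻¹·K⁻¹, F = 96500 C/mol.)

The Ni²⁺/Ni couple has the higher reduction potential and acts as the cathode, so E°_cell = -0.26 − (-0.44) = 0.18 V.
Balancing electrons gives n = 2; the reaction quotient is Q = [Fe²⁺]/[Ni²⁺] = 0.0492.
E = E° − (RT/nF) ln Q = 0.18 − (8.314×313)/(2×96500) × (-3.013) = 0.180 + 0.041 = 0.221 V.

0.221 V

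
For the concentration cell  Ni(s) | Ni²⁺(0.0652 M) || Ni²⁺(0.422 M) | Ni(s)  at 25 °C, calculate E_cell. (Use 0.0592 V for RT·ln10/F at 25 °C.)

Both half-cells are Ni²⁺/Ni, so E°_cell = 0. The concentrated side is the cathode; the cell reaction moves Ni²⁺ from high to low concentration with n = 2.
Q = [Ni²⁺]_dilute/[Ni²⁺]_conc = 0.0652/0.422 = 0.155.
E = 0 − (0.0592/2) log Q = −(0.0592/2)(-0.811) = 0.0240 V.

0.024 V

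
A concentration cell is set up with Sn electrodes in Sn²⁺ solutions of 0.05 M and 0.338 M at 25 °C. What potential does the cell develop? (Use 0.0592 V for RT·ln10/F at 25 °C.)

0.025 V

Both half-cells are Sn²⁺/Sn, so E°_cell = 0. The concentrated side is the cathode; the cell reaction moves Sn²⁺ from high to low concentration with n = 2.
Q = [Sn²⁺]_dilute/[Sn²⁺]_conc = 0.05/0.338 = 0.148.
E = 0 − (0.0592/2) log Q = −(0.0592/2)(-0.830) = 0.0246 V.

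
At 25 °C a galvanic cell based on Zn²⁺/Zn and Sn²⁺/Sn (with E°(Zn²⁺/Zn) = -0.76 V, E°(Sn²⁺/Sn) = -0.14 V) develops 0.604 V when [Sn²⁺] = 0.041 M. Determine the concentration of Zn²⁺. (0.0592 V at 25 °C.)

0.14 M

From the Nernst equation, log Q = n(E° − E)/0.0592 = 2(0.62 − 0.604)/0.0592 = 0.541, so Q = 3.47.
With Q = [Zn²⁺]/[Sn²⁺] and the known concentrations, [Zn²⁺] in the numerator gives [Zn²⁺] = 0.14 M.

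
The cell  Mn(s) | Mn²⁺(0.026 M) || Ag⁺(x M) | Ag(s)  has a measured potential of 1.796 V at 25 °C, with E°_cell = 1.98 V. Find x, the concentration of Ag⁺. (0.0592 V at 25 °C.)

1.3 × 10^-4 M

From the Nernst equation, log Q = n(E° − E)/0.0592 = 2(1.98 − 1.796)/0.0592 = 6.216, so Q = 1.65 × 10^6.
With Q = [Mn²⁺]/[Ag⁺]^2 and the known concentrations, [Ag⁺]^2 in the denominator gives [Ag⁺] = 1.3 × 10^-4 M.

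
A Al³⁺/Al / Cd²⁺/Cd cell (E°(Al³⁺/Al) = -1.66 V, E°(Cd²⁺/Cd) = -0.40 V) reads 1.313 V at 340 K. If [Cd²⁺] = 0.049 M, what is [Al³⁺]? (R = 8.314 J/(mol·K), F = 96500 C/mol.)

From the Nernst equation, ln Q = nF(E° − E)/RT = 6×96500×(1.26 − 1.313)/(8.314×340) = -10.856, so Q = 1.93 × 10^-5.
With Q = [Al³⁺]^2/[Cd²⁺]^3 and the known concentrations, [Al³⁺]^2 in the numerator gives [Al³⁺] = 4.8 × 10^-5 M.

4.8 × 10^-5 M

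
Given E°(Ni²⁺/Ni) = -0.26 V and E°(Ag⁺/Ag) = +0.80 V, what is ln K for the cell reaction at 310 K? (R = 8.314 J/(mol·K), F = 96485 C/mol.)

ln K = 79.4

E°_cell = +0.80 − (-0.26) = 1.06 V, with n = 2 electrons transferred.
At equilibrium E = 0, so the Nernst equation gives ln K = nFE°/RT = (2)(96485)(1.06)/((8.314)(310)) = 79.36.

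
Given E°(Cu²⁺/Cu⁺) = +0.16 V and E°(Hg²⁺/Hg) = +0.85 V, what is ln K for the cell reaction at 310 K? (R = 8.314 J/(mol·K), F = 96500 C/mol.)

E°_cell = +0.85 − (+0.16) = 0.69 V, with n = 2 electrons transferred.
At equilibrium E = 0, so the Nernst equation gives ln K = nFE°/RT = (2)(96500)(0.69)/((8.314)(310)) = 51.67.

ln K = 51.7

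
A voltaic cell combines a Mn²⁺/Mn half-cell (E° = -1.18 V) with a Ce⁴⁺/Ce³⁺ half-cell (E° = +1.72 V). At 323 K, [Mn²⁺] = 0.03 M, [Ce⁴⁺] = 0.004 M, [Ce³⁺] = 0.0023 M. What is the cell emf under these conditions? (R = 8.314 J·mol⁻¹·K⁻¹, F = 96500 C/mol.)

The Ce⁴⁺/Ce³⁺ couple has the higher reduction potential and acts as the cathode, so E°_cell = +1.72 − (-1.18) = 2.90 V.
Balancing electrons gives n = 2; the reaction quotient is Q = [Mn²⁺]·[Ce³⁺]^2/[Ce⁴⁺]^2 = 0.00992.
E = E° − (RT/nF) ln Q = 2.90 − (8.314×323)/(2×96500) × (-4.613) = 2.900 + 0.064 = 2.964 V.

2.96 V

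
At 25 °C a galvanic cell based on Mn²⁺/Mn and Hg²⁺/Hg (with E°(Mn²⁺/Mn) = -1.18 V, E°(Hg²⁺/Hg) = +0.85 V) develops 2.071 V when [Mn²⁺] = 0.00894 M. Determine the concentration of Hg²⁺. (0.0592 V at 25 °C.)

0.22 M

From the Nernst equation, log Q = n(E° − E)/0.0592 = 2(2.03 − 2.071)/0.0592 = -1.385, so Q = 0.0412.
With Q = [Mn²⁺]/[Hg²⁺] and the known concentrations, [Hg²⁺] in the denominator gives [Hg²⁺] = 0.22 M.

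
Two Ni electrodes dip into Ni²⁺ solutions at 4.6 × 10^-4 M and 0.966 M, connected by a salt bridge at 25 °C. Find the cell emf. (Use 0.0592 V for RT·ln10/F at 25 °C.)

Both half-cells are Ni²⁺/Ni, so E°_cell = 0. The concentrated side is the cathode; the cell reaction moves Ni²⁺ from high to low concentration with n = 2.
Q = [Ni²⁺]_dilute/[Ni²⁺]_conc = 4.6 × 10^-4/0.966 = 4.76 × 10^-4.
E = 0 − (0.0592/2) log Q = −(0.0592/2)(-3.322) = 0.0983 V.

0.098 V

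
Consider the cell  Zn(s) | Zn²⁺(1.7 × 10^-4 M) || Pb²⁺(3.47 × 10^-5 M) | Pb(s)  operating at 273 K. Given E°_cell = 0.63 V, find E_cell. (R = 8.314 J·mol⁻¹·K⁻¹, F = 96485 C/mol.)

Balancing electrons gives n = 2; the reaction quotient is Q = [Zn²⁺]/[Pb²⁺] = 4.90.
E = E° − (RT/nF) ln Q = 0.63 − (8.314×273)/(2×96485) × (1.589) = 0.630 − 0.019 = 0.611 V.

0.611 V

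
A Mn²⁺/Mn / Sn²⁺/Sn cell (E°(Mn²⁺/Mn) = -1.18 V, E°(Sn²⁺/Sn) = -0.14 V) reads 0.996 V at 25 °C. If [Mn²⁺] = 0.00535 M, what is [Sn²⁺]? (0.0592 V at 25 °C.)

From the Nernst equation, log Q = n(E° − E)/0.0592 = 2(1.04 − 0.996)/0.0592 = 1.486, so Q = 30.7.
With Q = [Mn²⁺]/[Sn²⁺] and the known concentrations, [Sn²⁺] in the denominator gives [Sn²⁺] = 1.7 × 10^-4 M.

1.7 × 10^-4 M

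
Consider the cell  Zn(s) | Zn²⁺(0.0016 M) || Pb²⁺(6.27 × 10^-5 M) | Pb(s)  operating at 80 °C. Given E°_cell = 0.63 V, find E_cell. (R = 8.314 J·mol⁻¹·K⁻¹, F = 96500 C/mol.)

0.581 V

Balancing electrons gives n = 2; the reaction quotient is Q = [Zn²⁺]/[Pb²⁺] = 25.5.
E = E° − (RT/nF) ln Q = 0.63 − (8.314×353)/(2×96500) × (3.239) = 0.630 − 0.049 = 0.581 V.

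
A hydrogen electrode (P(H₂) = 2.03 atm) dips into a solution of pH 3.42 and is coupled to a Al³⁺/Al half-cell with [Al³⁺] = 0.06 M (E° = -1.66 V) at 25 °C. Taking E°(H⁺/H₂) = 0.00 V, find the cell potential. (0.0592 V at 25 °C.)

1.47 V

The hydrogen couple is the cathode, so E°_cell = 1.66 V; n = 6.
[H⁺] = 10^(−3.42) = 3.8 × 10^-4 M, and Q = [Al³⁺]^2·P(H₂)^3 / [H⁺]^6 = 9.97 × 10^18.
E = E° − (0.0592/6) log Q = 1.66 − (0.0592/6)(18.999) = 1.473 V.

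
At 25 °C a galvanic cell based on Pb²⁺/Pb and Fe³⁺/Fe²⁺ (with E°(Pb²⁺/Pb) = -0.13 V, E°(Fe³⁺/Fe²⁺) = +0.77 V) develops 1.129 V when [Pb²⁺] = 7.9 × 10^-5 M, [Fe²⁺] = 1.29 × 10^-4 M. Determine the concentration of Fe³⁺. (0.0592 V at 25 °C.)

From the Nernst equation, log Q = n(E° − E)/0.0592 = 2(0.90 − 1.129)/0.0592 = -7.736, so Q = 1.83 × 10^-8.
With Q = [Pb²⁺]·[Fe²⁺]^2/[Fe³⁺]^2 and the known concentrations, [Fe³⁺]^2 in the denominator gives [Fe³⁺] = 0.0085 M.

0.0085 M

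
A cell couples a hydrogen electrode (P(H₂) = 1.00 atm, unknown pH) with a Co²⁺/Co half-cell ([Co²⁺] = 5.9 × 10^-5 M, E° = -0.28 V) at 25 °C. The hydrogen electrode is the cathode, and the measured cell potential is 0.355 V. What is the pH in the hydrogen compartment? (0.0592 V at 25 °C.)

pH = 0.85

E°_cell = 0.28 V and n = 2.
log Q = n(E° − E)/0.0592 = 2×(0.28 − 0.355)/0.0592 = -2.534.
With Q = [Co²⁺]·P(H₂) / [H⁺]^2, solving for [H⁺] gives log[H⁺] = -0.848, so pH = 0.85.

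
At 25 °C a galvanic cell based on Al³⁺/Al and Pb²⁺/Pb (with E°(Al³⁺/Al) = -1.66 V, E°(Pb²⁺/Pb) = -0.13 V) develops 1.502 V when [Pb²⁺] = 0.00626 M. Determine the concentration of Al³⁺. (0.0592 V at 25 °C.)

0.013 M

From the Nernst equation, log Q = n(E° − E)/0.0592 = 6(1.53 − 1.502)/0.0592 = 2.838, so Q = 688.
With Q = [Al³⁺]^2/[Pb²⁺]^3 and the known concentrations, [Al³⁺]^2 in the numerator gives [Al³⁺] = 0.013 M.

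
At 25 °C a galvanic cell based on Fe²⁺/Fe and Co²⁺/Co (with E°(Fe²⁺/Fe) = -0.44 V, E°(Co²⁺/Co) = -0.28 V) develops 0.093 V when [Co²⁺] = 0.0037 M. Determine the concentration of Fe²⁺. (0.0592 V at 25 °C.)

0.68 M

From the Nernst equation, log Q = n(E° − E)/0.0592 = 2(0.16 − 0.093)/0.0592 = 2.264, so Q = 183.
With Q = [Fe²⁺]/[Co²⁺] and the known concentrations, [Fe²⁺] in the numerator gives [Fe²⁺] = 0.68 M.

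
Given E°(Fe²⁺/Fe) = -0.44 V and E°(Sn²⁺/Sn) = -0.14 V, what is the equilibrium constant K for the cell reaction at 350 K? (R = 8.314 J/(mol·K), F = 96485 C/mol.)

E°_cell = -0.14 − (-0.44) = 0.30 V, with n = 2 electrons transferred.
At equilibrium E = 0, so the Nernst equation gives ln K = nFE°/RT = (2)(96485)(0.30)/((8.314)(350)) = 19.89.
K = e^19.89 = 4.4 × 10^8.

4.4 × 10^8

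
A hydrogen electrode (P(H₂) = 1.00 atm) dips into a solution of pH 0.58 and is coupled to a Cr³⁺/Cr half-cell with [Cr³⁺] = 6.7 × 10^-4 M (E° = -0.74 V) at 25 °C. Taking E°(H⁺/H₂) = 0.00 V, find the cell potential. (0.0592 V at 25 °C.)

0.77 V

The hydrogen couple is the cathode, so E°_cell = 0.74 V; n = 6.
[H⁺] = 10^(−0.58) = 0.26 M, and Q = [Cr³⁺]^2·P(H₂)^3 / [H⁺]^6 = 0.00136.
E = E° − (0.0592/6) log Q = 0.74 − (0.0592/6)(-2.868) = 0.768 V.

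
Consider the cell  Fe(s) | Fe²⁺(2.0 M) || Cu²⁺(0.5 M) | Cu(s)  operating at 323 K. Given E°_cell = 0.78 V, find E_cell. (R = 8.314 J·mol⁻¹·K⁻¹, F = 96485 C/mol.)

Balancing electrons gives n = 2; the reaction quotient is Q = [Fe²⁺]/[Cu²⁺] = 4.00.
E = E° − (RT/nF) ln Q = 0.78 − (8.314×323)/(2×96485) × (1.386) = 0.780 − 0.019 = 0.761 V.

0.761 V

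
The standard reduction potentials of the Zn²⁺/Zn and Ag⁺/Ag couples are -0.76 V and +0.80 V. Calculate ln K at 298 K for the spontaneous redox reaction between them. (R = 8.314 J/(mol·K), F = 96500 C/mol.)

E°_cell = +0.80 − (-0.76) = 1.56 V, with n = 2 electrons transferred.
At equilibrium E = 0, so the Nernst equation gives ln K = nFE°/RT = (2)(96500)(1.56)/((8.314)(298)) = 121.52.

ln K = 121.5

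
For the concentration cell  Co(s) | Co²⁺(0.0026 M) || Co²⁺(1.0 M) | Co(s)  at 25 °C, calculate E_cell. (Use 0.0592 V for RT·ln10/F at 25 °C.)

0.077 V

Both half-cells are Co²⁺/Co, so E°_cell = 0. The concentrated side is the cathode; the cell reaction moves Co²⁺ from high to low concentration with n = 2.
Q = [Co²⁺]_dilute/[Co²⁺]_conc = 0.0026/1.0 = 0.00260.
E = 0 − (0.0592/2) log Q = −(0.0592/2)(-2.585) = 0.0765 V.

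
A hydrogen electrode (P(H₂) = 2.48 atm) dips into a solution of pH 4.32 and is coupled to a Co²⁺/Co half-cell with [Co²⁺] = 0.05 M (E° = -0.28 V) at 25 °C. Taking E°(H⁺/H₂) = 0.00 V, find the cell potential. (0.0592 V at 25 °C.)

0.051 V

The hydrogen couple is the cathode, so E°_cell = 0.28 V; n = 2.
[H⁺] = 10^(−4.32) = 4.8 × 10^-5 M, and Q = [Co²⁺]·P(H₂) / [H⁺]^2 = 5.41 × 10^7.
E = E° − (0.0592/2) log Q = 0.28 − (0.0592/2)(7.733) = 0.051 V.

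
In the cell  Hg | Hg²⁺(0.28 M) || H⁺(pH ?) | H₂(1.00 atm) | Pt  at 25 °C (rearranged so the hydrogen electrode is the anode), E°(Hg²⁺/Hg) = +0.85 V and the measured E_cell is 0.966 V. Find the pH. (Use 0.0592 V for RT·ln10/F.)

E°_cell = 0.85 V and n = 2.
log Q = n(E° − E)/0.0592 = 2×(0.85 − 0.966)/0.0592 = -3.919.
With Q = [H⁺]^2 / ([Hg²⁺]·P(H₂)), solving for [H⁺] gives log[H⁺] = -2.236, so pH = 2.24.

pH = 2.24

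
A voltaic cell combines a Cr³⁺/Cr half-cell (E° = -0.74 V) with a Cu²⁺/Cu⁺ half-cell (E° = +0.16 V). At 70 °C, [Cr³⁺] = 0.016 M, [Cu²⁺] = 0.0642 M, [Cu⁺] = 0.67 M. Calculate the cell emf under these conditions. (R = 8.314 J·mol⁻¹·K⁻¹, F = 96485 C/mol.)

The Cu²⁺/Cu⁺ couple has the higher reduction potential and acts as the cathode, so E°_cell = +0.16 − (-0.74) = 0.90 V.
Balancing electrons gives n = 3; the reaction quotient is Q = [Cr³⁺]·[Cu⁺]^3/[Cu²⁺]^3 = 18.2.
E = E° − (RT/nF) ln Q = 0.90 − (8.314×343)/(3×96485) × (2.901) = 0.900 − 0.029 = 0.871 V.

0.871 V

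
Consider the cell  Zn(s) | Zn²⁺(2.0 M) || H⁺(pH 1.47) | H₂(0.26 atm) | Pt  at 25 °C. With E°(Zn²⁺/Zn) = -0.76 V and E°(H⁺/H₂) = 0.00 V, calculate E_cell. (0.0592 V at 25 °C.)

The hydrogen couple is the cathode, so E°_cell = 0.76 V; n = 2.
[H⁺] = 10^(−1.47) = 0.034 M, and Q = [Zn²⁺]·P(H₂) / [H⁺]^2 = 453.
E = E° − (0.0592/2) log Q = 0.76 − (0.0592/2)(2.656) = 0.681 V.

0.68 V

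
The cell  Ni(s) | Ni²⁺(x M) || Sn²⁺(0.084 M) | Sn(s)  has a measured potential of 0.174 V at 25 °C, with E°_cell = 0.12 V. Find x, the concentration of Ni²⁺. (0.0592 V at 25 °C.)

0.0013 M

From the Nernst equation, log Q = n(E° − E)/0.0592 = 2(0.12 − 0.174)/0.0592 = -1.824, so Q = 0.0150.
With Q = [Ni²⁺]/[Sn²⁺] and the known concentrations, [Ni²⁺] in the numerator gives [Ni²⁺] = 0.0013 M.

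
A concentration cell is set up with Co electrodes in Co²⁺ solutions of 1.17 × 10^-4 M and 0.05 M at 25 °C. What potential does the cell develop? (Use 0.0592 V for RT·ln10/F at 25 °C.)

Both half-cells are Co²⁺/Co, so E°_cell = 0. The concentrated side is the cathode; the cell reaction moves Co²⁺ from high to low concentration with n = 2.
Q = [Co²⁺]_dilute/[Co²⁺]_conc = 1.17 × 10^-4/0.05 = 0.00234.
E = 0 − (0.0592/2) log Q = −(0.0592/2)(-2.631) = 0.0779 V.

0.078 V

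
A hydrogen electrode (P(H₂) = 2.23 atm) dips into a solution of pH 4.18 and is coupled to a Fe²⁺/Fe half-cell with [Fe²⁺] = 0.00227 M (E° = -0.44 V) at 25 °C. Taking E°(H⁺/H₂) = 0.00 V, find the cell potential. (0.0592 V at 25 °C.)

The hydrogen couple is the cathode, so E°_cell = 0.44 V; n = 2.
[H⁺] = 10^(−4.18) = 6.6 × 10^-5 M, and Q = [Fe²⁺]·P(H₂) / [H⁺]^2 = 1.16 × 10^6.
E = E° − (0.0592/2) log Q = 0.44 − (0.0592/2)(6.064) = 0.261 V.

0.26 V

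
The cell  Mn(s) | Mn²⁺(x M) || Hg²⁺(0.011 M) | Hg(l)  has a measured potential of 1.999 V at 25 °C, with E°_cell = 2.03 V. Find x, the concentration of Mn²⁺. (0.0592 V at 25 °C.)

From the Nernst equation, log Q = n(E° − E)/0.0592 = 2(2.03 − 1.999)/0.0592 = 1.047, so Q = 11.2.
With Q = [Mn²⁺]/[Hg²⁺] and the known concentrations, [Mn²⁺] in the numerator gives [Mn²⁺] = 0.12 M.

0.12 M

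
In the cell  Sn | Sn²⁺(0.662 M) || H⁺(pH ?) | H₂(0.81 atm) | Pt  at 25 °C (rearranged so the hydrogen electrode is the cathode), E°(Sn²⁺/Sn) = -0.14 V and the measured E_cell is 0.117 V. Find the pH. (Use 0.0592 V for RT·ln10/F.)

pH = 0.52

E°_cell = 0.14 V and n = 2.
log Q = n(E° − E)/0.0592 = 2×(0.14 − 0.117)/0.0592 = 0.777.
With Q = [Sn²⁺]·P(H₂) / [H⁺]^2, solving for [H⁺] gives log[H⁺] = -0.524, so pH = 0.52.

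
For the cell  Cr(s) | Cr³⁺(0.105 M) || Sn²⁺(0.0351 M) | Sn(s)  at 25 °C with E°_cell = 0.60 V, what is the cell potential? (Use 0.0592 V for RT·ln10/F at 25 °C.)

Balancing electrons gives n = 6; the reaction quotient is Q = [Cr³⁺]^2/[Sn²⁺]^3 = 255.
At 25 °C, E = E° − (0.0592/n) log Q = 0.60 − (0.0592/6)(2.406) = 0.600 − 0.024 = 0.576 V.

0.576 V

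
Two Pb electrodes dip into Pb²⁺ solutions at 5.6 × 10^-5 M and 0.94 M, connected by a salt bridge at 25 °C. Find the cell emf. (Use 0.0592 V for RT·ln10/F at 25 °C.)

Both half-cells are Pb²⁺/Pb, so E°_cell = 0. The concentrated side is the cathode; the cell reaction moves Pb²⁺ from high to low concentration with n = 2.
Q = [Pb²⁺]_dilute/[Pb²⁺]_conc = 5.6 × 10^-5/0.94 = 5.96 × 10^-5.
E = 0 − (0.0592/2) log Q = −(0.0592/2)(-4.225) = 0.1251 V.

0.13 V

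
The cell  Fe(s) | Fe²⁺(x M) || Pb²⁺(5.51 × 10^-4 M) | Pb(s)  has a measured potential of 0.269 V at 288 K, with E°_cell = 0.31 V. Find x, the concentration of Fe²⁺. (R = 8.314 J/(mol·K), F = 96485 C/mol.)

0.015 M

From the Nernst equation, ln Q = nF(E° − E)/RT = 2×96485×(0.31 − 0.269)/(8.314×288) = 3.304, so Q = 27.2.
With Q = [Fe²⁺]/[Pb²⁺] and the known concentrations, [Fe²⁺] in the numerator gives [Fe²⁺] = 0.015 M.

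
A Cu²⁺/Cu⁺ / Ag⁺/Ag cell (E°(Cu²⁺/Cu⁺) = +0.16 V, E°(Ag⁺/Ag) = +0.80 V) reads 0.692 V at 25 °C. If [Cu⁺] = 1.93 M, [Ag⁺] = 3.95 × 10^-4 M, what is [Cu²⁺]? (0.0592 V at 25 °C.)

From the Nernst equation, log Q = n(E° − E)/0.0592 = 1(0.64 − 0.692)/0.0592 = -0.878, so Q = 0.132.
With Q = [Cu²⁺]/([Cu⁺]·[Ag⁺]) and the known concentrations, [Cu²⁺] in the numerator gives [Cu²⁺] = 1 × 10^-4 M.

1 × 10^-4 M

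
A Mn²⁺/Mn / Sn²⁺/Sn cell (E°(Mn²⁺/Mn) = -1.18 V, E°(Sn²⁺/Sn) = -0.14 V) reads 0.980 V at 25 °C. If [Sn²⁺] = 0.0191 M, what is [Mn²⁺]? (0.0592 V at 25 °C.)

2.0 M

From the Nernst equation, log Q = n(E° − E)/0.0592 = 2(1.04 − 0.980)/0.0592 = 2.027, so Q = 106.
With Q = [Mn²⁺]/[Sn²⁺] and the known concentrations, [Mn²⁺] in the numerator gives [Mn²⁺] = 2.0 M.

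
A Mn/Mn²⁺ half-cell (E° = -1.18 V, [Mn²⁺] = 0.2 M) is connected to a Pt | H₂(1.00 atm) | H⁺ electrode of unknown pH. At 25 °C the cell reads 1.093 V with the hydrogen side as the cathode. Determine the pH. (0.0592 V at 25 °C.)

E°_cell = 1.18 V and n = 2.
log Q = n(E° − E)/0.0592 = 2×(1.18 − 1.093)/0.0592 = 2.939.
With Q = [Mn²⁺]·P(H₂) / [H⁺]^2, solving for [H⁺] gives log[H⁺] = -1.819, so pH = 1.82.

pH = 1.82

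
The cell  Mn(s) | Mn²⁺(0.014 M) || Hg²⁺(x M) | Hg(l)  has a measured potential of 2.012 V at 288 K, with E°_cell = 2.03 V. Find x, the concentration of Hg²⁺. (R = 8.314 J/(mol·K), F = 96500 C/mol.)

0.0033 M

From the Nernst equation, ln Q = nF(E° − E)/RT = 2×96500×(2.03 − 2.012)/(8.314×288) = 1.451, so Q = 4.27.
With Q = [Mn²⁺]/[Hg²⁺] and the known concentrations, [Hg²⁺] in the denominator gives [Hg²⁺] = 0.0033 M.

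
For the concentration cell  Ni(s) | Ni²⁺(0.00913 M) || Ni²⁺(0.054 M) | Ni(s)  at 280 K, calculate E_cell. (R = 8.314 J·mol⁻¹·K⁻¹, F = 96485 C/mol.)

Both half-cells are Ni²⁺/Ni, so E°_cell = 0. The concentrated side is the cathode; the cell reaction moves Ni²⁺ from high to low concentration with n = 2.
Q = [Ni²⁺]_dilute/[Ni²⁺]_conc = 0.00913/0.054 = 0.169.
E = 0 − (RT/nF) ln Q = −((8.314×280)/(2×96485))(-1.777) = 0.0214 V.

0.021 V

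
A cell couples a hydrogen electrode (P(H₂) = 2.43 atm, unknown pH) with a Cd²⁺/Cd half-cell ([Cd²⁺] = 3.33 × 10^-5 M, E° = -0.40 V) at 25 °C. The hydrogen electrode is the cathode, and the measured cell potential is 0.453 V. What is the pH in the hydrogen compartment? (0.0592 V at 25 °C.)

E°_cell = 0.40 V and n = 2.
log Q = n(E° − E)/0.0592 = 2×(0.40 − 0.453)/0.0592 = -1.791.
With Q = [Cd²⁺]·P(H₂) / [H⁺]^2, solving for [H⁺] gives log[H⁺] = -1.151, so pH = 1.15.

pH = 1.15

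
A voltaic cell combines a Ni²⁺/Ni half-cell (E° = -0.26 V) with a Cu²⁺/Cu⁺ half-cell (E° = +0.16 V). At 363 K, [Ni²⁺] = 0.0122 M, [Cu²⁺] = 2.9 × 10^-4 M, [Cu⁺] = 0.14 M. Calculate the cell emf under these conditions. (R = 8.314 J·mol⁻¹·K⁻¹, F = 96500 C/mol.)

0.296 V

The Cu²⁺/Cu⁺ couple has the higher reduction potential and acts as the cathode, so E°_cell = +0.16 − (-0.26) = 0.42 V.
Balancing electrons gives n = 2; the reaction quotient is Q = [Ni²⁺]·[Cu⁺]^2/[Cu²⁺]^2 = 2840.
E = E° − (RT/nF) ln Q = 0.42 − (8.314×363)/(2×96500) × (7.953) = 0.420 − 0.124 = 0.296 V.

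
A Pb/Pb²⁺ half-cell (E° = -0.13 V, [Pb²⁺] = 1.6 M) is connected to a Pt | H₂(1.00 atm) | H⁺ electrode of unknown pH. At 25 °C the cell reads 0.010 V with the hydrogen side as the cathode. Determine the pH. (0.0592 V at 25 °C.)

E°_cell = 0.13 V and n = 2.
log Q = n(E° − E)/0.0592 = 2×(0.13 − 0.010)/0.0592 = 4.054.
With Q = [Pb²⁺]·P(H₂) / [H⁺]^2, solving for [H⁺] gives log[H⁺] = -1.925, so pH = 1.92.

pH = 1.92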